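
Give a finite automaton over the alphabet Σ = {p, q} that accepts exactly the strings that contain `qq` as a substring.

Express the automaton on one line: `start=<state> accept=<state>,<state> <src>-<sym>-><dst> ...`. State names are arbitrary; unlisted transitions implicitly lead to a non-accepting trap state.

States A..B record the length of the longest prefix of `qq` that matches the current input suffix. Reaching C means `qq` has been seen, and we stay there forever. Accept from C.
3 states suffice.
       p  q 
>  A   A  B 
   B   A  C 
 * C   C  C 
(> = start, * = accepting)

start=A accept=C A-p->A A-q->B B-p->A B-q->C C-p->C C-q->C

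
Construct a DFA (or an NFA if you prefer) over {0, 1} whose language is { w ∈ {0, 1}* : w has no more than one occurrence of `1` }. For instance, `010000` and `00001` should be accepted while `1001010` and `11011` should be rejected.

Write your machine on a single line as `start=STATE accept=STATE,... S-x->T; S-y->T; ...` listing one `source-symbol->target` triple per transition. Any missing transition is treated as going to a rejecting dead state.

start=q0; accept=q0,q1; q0-0->q0; q0-1->q1; q1-0->q1; q1-1->q2; q2-0->q2; q2-1->q2

Only the number of `1`s matters, and only up to 2. Make a chain q0 → q1 → q2 advanced by each `1` (with q2 absorbing); every other symbol self-loops. The accepting set is {q0, q1}.
3 states suffice.
        0   1  
>* q0   q0  q1 
 * q1   q1  q2 
   q2   q2  q2 
(> = start, * = accepting)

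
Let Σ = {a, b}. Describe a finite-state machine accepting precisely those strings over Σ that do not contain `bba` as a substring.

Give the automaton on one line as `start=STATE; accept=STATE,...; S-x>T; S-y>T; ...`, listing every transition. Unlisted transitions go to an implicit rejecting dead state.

start=q0; accept=q0,q1,q2; q0-a>q0; q0-b>q1; q1-a>q0; q1-b>q2; q2-a>q3; q2-b>q2; q3-a>q3; q3-b>q3

This is the complement of 'contains `bba`'. Use the same substring-matching states — q0 through q3 holding how much of `bba` has just been matched — but flip the accepting set: everything except the trap q3 accepts.
With 4 states:
        a   b  
>* q0   q0  q1 
 * q1   q0  q2 
 * q2   q3  q2 
   q3   q3  q3 
(> = start, * = accepting)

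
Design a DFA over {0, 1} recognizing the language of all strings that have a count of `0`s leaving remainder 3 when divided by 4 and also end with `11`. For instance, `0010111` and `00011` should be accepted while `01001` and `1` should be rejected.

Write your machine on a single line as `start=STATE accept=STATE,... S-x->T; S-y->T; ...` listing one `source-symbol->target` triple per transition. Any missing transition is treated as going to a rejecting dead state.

start=q0; accept=q11; q0-0->q1; q0-1->q2; q1-0->q3; q1-1->q4; q2-0->q1; q2-1->q5; q3-0->q6; q3-1->q7; q4-0->q3; q4-1->q8; q5-0->q1; q5-1->q5; q6-0->q0; q6-1->q9; q7-0->q6; q7-1->q10; q8-0->q3; q8-1->q8; q9-0->q0; q9-1->q11; q10-0->q6; q10-1->q10; q11-0->q0; q11-1->q11

Handle the two conditions separately and then intersect. The first has 4 states tracking the count of `0`s modulo 4; the second has 3 states tracking how much of the suffix `11` has currently been matched. A product state is a pair (one from each), accepting exactly when both do.
A 12-state machine:
          0    1  
>  q0     q1   q2 
   q1     q3   q4 
   q2     q1   q5 
   q3     q6   q7 
   q4     q3   q8 
   q5     q1   q5 
   q6     q0   q9 
   q7     q6  q10 
   q8     q3   q8 
   q9     q0  q11 
   q10    q6  q10 
 * q11    q0  q11 
(> = start, * = accepting)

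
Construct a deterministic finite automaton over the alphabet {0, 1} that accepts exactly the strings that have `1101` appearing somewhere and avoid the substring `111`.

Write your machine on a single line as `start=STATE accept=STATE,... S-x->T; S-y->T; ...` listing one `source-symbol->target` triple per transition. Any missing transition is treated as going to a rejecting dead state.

start=A; accept=F,G,H; A-0->A; A-1->B; B-0->A; B-1->C; C-0->D; C-1->E; D-0->A; D-1->F; E-0->E; E-1->E; F-0->G; F-1->H; G-0->G; G-1->F; H-0->G; H-1->E

Handle the two conditions separately and then intersect. The first has 5 states tracking whether and how much of `1101` has been seen; the second has 4 states tracking partial matches of the forbidden pattern `111`. A product state is a pair (one from each), accepting exactly when both do. After merging equivalent states the machine shrinks.
An 8-state machine:
       0  1 
>  A   A  B 
   B   A  C 
   C   D  E 
   D   A  F 
   E   E  E 
 * F   G  H 
 * G   G  F 
 * H   G  E 
(> = start, * = accepting)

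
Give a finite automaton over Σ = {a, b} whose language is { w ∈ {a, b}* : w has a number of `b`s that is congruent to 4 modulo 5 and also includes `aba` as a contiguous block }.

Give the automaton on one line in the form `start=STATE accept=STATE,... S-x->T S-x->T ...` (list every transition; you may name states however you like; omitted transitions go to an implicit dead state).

Build one automaton per condition and run them in lockstep. The first has 5 states tracking the count of `b`s modulo 5; the second has 4 states tracking whether and how much of `aba` has been seen. A product state is a pair (one from each), accepting exactly when both do.
20 states suffice.
          a    b  
>  q0     q1   q2 
   q1     q1   q3 
   q2     q4   q5 
   q3     q6   q5 
   q4     q4   q7 
   q5     q8   q9 
   q6     q6  q10 
   q7    q10   q9 
   q8     q8  q11 
   q9    q12  q13 
   q10   q10  q14 
   q11   q14  q13 
   q12   q12  q15 
   q13   q16   q0 
   q14   q14  q17 
   q15   q17   q0 
   q16   q16  q18 
 * q17   q17  q19 
   q18   q19   q2 
   q19   q19   q6 
(> = start, * = accepting)

start=q0 accept=q17 q0-a->q1 q0-b->q2 q1-a->q1 q1-b->q3 q2-a->q4 q2-b->q5 q3-a->q6 q3-b->q5 q4-a->q4 q4-b->q7 q5-a->q8 q5-b->q9 q6-a->q6 q6-b->q10 q7-a->q10 q7-b->q9 q8-a->q8 q8-b->q11 q9-a->q12 q9-b->q13 q10-a->q10 q10-b->q14 q11-a->q14 q11-b->q13 q12-a->q12 q12-b->q15 q13-a->q16 q13-b->q0 q14-a->q14 q14-b->q17 q15-a->q17 q15-b->q0 q16-a->q16 q16-b->q18 q17-a->q17 q17-b->q19 q18-a->q19 q18-b->q2 q19-a->q19 q19-b->q6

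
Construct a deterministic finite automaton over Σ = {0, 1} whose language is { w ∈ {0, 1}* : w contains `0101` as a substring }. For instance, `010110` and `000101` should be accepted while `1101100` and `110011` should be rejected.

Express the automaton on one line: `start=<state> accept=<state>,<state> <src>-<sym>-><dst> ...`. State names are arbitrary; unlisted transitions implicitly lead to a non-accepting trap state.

start=A accept=E A-0->B A-1->A B-0->B B-1->C C-0->D C-1->A D-0->B D-1->E E-0->E E-1->E

Track how much of `0101` has been matched so far: state A is no progress, E is the absorbing accept state reached once `0101` has occurred. Intermediate states record partial matches; on a mismatch, fall back to the longest reusable overlap.
With 5 states:
       0  1 
>  A   B  A 
   B   B  C 
   C   D  A 
   D   B  E 
 * E   E  E 
(> = start, * = accepting)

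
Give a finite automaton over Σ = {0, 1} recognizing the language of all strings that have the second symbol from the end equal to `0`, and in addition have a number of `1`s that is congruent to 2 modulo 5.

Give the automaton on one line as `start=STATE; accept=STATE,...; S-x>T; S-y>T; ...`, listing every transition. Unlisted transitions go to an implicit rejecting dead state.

start=q0; accept=q4,q7; q0-0>q0; q0-1>q1; q1-0>q2; q1-1>q3; q2-0>q2; q2-1>q4; q3-0>q5; q3-1>q6; q4-0>q5; q4-1>q6; q5-0>q7; q5-1>q6; q6-0>q6; q6-1>q8; q7-0>q7; q7-1>q6; q8-0>q8; q8-1>q0

Build one automaton per condition and run them in lockstep. One (7 states) tracks the last 2 symbols read; the other (5 states) tracks the count of `1`s modulo 5. Each combined state is a pair, one component from each; accept when both components accept. After merging equivalent states the machine shrinks.
A 9-state machine:
        0   1  
>  q0   q0  q1 
   q1   q2  q3 
   q2   q2  q4 
   q3   q5  q6 
 * q4   q5  q6 
   q5   q7  q6 
   q6   q6  q8 
 * q7   q7  q6 
   q8   q8  q0 
(> = start, * = accepting)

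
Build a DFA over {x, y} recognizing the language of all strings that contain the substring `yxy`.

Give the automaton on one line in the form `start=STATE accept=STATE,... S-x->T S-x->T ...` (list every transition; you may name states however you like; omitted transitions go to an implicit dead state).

States q0..q2 record the length of the longest prefix of `yxy` that matches the current input suffix. Reaching q3 means `yxy` has been seen, and we stay there forever. Accept from q3.
        x   y  
>  q0   q0  q1 
   q1   q2  q1 
   q2   q0  q3 
 * q3   q3  q3 
(> = start, * = accepting)

start=q0 accept=q3 q0-x->q0 q0-y->q1 q1-x->q2 q1-y->q1 q2-x->q0 q2-y->q3 q3-x->q3 q3-y->q3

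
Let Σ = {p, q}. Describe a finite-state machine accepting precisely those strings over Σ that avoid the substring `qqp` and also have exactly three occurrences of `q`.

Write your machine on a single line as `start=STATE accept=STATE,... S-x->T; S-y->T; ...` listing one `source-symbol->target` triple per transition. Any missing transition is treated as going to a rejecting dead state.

start=S0; accept=S6,S10,S12; S0-p->S0; S0-q->S1; S1-p->S2; S1-q->S3; S2-p->S2; S2-q->S4; S3-p->S5; S3-q->S6; S4-p->S7; S4-q->S6; S5-p->S5; S5-q->S8; S6-p->S8; S6-q->S9; S7-p->S7; S7-q->S10; S8-p->S8; S8-q->S11; S9-p->S11; S9-q->S9; S10-p->S12; S10-q->S9; S11-p->S11; S11-q->S11; S12-p->S12; S12-q->S13; S13-p->S14; S13-q->S9; S14-p->S14; S14-q->S13

Run two small machines in parallel and take their product. The first has 4 states tracking partial matches of the forbidden pattern `qqp`; the second has 5 states tracking the count of `q`s, saturating at 4. A product state is a pair (one from each), accepting exactly when both do.
15 states suffice.
          p    q  
>  S0     S0   S1 
   S1     S2   S3 
   S2     S2   S4 
   S3     S5   S6 
   S4     S7   S6 
   S5     S5   S8 
 * S6     S8   S9 
   S7     S7  S10 
   S8     S8  S11 
   S9    S11   S9 
 * S10   S12   S9 
   S11   S11  S11 
 * S12   S12  S13 
   S13   S14   S9 
   S14   S14  S13 
(> = start, * = accepting)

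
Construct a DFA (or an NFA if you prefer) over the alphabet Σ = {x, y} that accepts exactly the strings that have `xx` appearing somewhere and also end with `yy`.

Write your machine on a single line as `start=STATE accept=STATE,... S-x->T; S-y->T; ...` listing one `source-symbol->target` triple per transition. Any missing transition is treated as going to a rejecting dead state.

start=s0; accept=s4; s0-x->s1; s0-y->s0; s1-x->s2; s1-y->s0; s2-x->s2; s2-y->s3; s3-x->s2; s3-y->s4; s4-x->s2; s4-y->s4

Run two small machines in parallel and take their product. One (3 states) tracks whether and how much of `xx` has been seen; the other (3 states) tracks how much of the suffix `yy` has currently been matched. Each combined state is a pair, one component from each; accept when both components accept. Minimizing collapses redundant product states.
5 states suffice.
        x   y  
>  s0   s1  s0 
   s1   s2  s0 
   s2   s2  s3 
   s3   s2  s4 
 * s4   s2  s4 
(> = start, * = accepting)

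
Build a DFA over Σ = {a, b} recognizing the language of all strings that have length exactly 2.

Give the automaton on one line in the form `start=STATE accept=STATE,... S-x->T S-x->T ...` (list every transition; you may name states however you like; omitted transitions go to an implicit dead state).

Count input length up to 3: every symbol moves from s0 toward s3, which means 'more than 2' and absorbs. Accept from {s2}.
With 4 states:
        a   b  
>  s0   s1  s1 
   s1   s2  s2 
 * s2   s3  s3 
   s3   s3  s3 
(> = start, * = accepting)

start=s0 accept=s2 s0-a->s1 s0-b->s1 s1-a->s2 s1-b->s2 s2-a->s3 s2-b->s3 s3-a->s3 s3-b->s3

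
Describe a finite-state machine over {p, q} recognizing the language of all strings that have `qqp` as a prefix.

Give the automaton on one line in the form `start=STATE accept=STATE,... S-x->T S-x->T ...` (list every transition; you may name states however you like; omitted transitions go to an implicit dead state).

start=A accept=D A-p->E A-q->B B-p->E B-q->C C-p->D C-q->E D-p->D D-q->D E-p->E E-q->E

Walk along `qqp` while the input agrees: from A take `q` to B, and so on. Any deviation drops to the rejecting sink E. Once D is reached the prefix is confirmed and every continuation is accepted.
5 states suffice.
       p  q 
>  A   E  B 
   B   E  C 
   C   D  E 
 * D   D  D 
   E   E  E 
(> = start, * = accepting)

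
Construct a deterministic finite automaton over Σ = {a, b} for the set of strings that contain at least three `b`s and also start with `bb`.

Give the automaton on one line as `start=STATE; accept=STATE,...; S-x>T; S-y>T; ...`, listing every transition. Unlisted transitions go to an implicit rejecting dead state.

start=s0; accept=s6,s8; s0-a>s1; s0-b>s2; s1-a>s1; s1-b>s3; s2-a>s3; s2-b>s4; s3-a>s3; s3-b>s5; s4-a>s4; s4-b>s6; s5-a>s5; s5-b>s7; s6-a>s6; s6-b>s8; s7-a>s7; s7-b>s9; s8-a>s8; s8-b>s8; s9-a>s9; s9-b>s9

Run two small machines in parallel and take their product. One (5 states) tracks the count of `b`s, saturating at 4; the other (4 states) tracks whether the input so far still matches the prefix `bb`. Each combined state is a pair, one component from each; accept when both components accept.
A 10-state machine:
        a   b  
>  s0   s1  s2 
   s1   s1  s3 
   s2   s3  s4 
   s3   s3  s5 
   s4   s4  s6 
   s5   s5  s7 
 * s6   s6  s8 
   s7   s7  s9 
 * s8   s8  s8 
   s9   s9  s9 
(> = start, * = accepting)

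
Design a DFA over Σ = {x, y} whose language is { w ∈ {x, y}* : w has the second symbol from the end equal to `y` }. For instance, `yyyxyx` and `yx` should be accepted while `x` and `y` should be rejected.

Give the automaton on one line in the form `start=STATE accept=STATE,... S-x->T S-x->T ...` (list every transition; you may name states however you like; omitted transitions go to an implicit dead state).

start=S0 accept=S5,S6 S0-x->S1 S0-y->S2 S1-x->S3 S1-y->S4 S2-x->S5 S2-y->S6 S3-x->S3 S3-y->S4 S4-x->S5 S4-y->S6 S5-x->S3 S5-y->S4 S6-x->S5 S6-y->S6

Because acceptance depends on a position counted from the end, the machine has to buffer the most recent 2 symbols. Make each state the string of the last up-to-2 symbols read; on input `x` shift the window left and append `x`. Accept when the buffered window has length 2 and begins with `y`.
A 7-state machine:
        x   y  
>  S0   S1  S2 
   S1   S3  S4 
   S2   S5  S6 
   S3   S3  S4 
   S4   S5  S6 
 * S5   S3  S4 
 * S6   S5  S6 
(> = start, * = accepting)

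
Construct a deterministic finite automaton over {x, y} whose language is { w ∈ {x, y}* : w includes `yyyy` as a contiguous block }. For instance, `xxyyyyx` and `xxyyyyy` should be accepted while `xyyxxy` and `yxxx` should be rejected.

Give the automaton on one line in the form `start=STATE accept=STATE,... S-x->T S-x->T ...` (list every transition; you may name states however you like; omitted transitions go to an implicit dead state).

Track how much of `yyyy` has been matched so far: state q0 is no progress, q4 is the absorbing accept state reached once `yyyy` has occurred. Intermediate states record partial matches; on a mismatch, fall back to the longest reusable overlap.
5 states suffice.
        x   y  
>  q0   q0  q1 
   q1   q0  q2 
   q2   q0  q3 
   q3   q0  q4 
 * q4   q4  q4 
(> = start, * = accepting)

start=q0 accept=q4 q0-x->q0 q0-y->q1 q1-x->q0 q1-y->q2 q2-x->q0 q2-y->q3 q3-x->q0 q3-y->q4 q4-x->q4 q4-y->q4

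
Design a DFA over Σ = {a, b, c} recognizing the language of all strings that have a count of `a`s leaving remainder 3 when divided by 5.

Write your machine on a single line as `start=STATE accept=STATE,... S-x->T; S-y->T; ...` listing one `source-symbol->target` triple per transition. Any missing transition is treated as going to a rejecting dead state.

The only thing that matters is how many `a`s have appeared, reduced mod 5. Use one state per residue: s0 for 0, …, s4 for 4. Reading `a` moves to the next residue; anything else stays put. s3 is accepting.
With 5 states:
        a   b   c  
>  s0   s1  s0  s0 
   s1   s2  s1  s1 
   s2   s3  s2  s2 
 * s3   s4  s3  s3 
   s4   s0  s4  s4 
(> = start, * = accepting)

start=s0; accept=s3; s0-a->s1; s0-b->s0; s0-c->s0; s1-a->s2; s1-b->s1; s1-c->s1; s2-a->s3; s2-b->s2; s2-c->s2; s3-a->s4; s3-b->s3; s3-c->s3; s4-a->s0; s4-b->s4; s4-c->s4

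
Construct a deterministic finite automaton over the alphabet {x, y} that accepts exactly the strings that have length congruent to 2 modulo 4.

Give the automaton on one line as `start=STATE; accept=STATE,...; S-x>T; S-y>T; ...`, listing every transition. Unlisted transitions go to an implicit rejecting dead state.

Only the length mod 4 matters, so use a 4-cycle: from any state, every input symbol moves to the next state, wrapping s3 back to s0. Mark s2 accepting.
With 4 states:
        x   y  
>  s0   s1  s1 
   s1   s2  s2 
 * s2   s3  s3 
   s3   s0  s0 
(> = start, * = accepting)

start=s0; accept=s2; s0-x>s1; s0-y>s1; s1-x>s2; s1-y>s2; s2-x>s3; s2-y>s3; s3-x>s0; s3-y>s0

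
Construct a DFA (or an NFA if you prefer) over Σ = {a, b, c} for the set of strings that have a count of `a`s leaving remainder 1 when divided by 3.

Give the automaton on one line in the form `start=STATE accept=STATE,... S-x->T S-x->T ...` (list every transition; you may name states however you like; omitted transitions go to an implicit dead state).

start=q0 accept=q1 q0-a->q1 q0-b->q0 q0-c->q0 q1-a->q2 q1-b->q1 q1-c->q1 q2-a->q0 q2-b->q2 q2-c->q2

The only thing that matters is how many `a`s have appeared, reduced mod 3. Use one state per residue: q0 for 0, …, q2 for 2. Reading `a` moves to the next residue; anything else stays put. q1 is accepting.
With 3 states:
        a   b   c  
>  q0   q1  q0  q0 
 * q1   q2  q1  q1 
   q2   q0  q2  q2 
(> = start, * = accepting)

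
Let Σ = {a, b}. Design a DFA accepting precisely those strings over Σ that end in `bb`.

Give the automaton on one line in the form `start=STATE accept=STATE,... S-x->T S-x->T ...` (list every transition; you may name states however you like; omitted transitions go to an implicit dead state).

start=S0 accept=S2 S0-a->S0 S0-b->S1 S1-a->S0 S1-b->S2 S2-a->S0 S2-b->S2

Let each state record the length of the longest suffix of the input read so far that is also a prefix of `bb`. S1 means the last symbol is `b`; S2 means the last 2 symbols are `bb`. Accept only at S2, where the string currently ends in `bb`.
3 states suffice.
        a   b  
>  S0   S0  S1 
   S1   S0  S2 
 * S2   S0  S2 
(> = start, * = accepting)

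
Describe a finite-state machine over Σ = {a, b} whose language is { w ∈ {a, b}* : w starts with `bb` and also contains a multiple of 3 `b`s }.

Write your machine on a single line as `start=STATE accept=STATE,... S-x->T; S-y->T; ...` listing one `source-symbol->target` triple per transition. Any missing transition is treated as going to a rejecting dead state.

Run two small machines in parallel and take their product. The first has 4 states tracking whether the input so far still matches the prefix `bb`; the second has 3 states tracking the count of `b`s modulo 3. A product state is a pair (one from each), accepting exactly when both do. Minimizing collapses redundant product states.
6 states suffice.
        a   b  
>  q0   q1  q2 
   q1   q1  q1 
   q2   q1  q3 
   q3   q3  q4 
 * q4   q4  q5 
   q5   q5  q3 
(> = start, * = accepting)

start=q0; accept=q4; q0-a->q1; q0-b->q2; q1-a->q1; q1-b->q1; q2-a->q1; q2-b->q3; q3-a->q3; q3-b->q4; q4-a->q4; q4-b->q5; q5-a->q5; q5-b->q3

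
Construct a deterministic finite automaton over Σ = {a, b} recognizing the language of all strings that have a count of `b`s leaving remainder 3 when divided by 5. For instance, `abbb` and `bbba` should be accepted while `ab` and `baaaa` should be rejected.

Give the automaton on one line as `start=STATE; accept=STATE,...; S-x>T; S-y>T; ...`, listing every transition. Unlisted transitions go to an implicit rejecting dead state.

start=q0; accept=q3; q0-a>q0; q0-b>q1; q1-a>q1; q1-b>q2; q2-a>q2; q2-b>q3; q3-a>q3; q3-b>q4; q4-a>q4; q4-b>q0

The only thing that matters is how many `b`s have appeared, reduced mod 5. Use one state per residue: q0 for 0, …, q4 for 4. Reading `b` moves to the next residue; anything else stays put. q3 is accepting.
        a   b  
>  q0   q0  q1 
   q1   q1  q2 
   q2   q2  q3 
 * q3   q3  q4 
   q4   q4  q0 
(> = start, * = accepting)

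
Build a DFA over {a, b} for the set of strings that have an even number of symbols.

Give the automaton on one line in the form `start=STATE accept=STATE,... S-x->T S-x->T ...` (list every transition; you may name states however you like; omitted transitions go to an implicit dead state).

Only the length mod 2 matters, so use a 2-cycle: from any state, every input symbol moves to the next state, wrapping q1 back to q0. Mark q0 accepting.
With 2 states:
        a   b  
>* q0   q1  q1 
   q1   q0  q0 
(> = start, * = accepting)

start=q0 accept=q0 q0-a->q1 q0-b->q1 q1-a->q0 q1-b->q0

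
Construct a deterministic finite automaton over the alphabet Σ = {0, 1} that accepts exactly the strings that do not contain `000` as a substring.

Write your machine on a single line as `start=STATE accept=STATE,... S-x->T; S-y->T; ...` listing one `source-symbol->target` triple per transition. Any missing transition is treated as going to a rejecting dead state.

start=q0; accept=q0,q1,q2; q0-0->q1; q0-1->q0; q1-0->q2; q1-1->q0; q2-0->q3; q2-1->q0; q3-0->q3; q3-1->q3

Track partial matches of the forbidden pattern `000`. State q3 is a dead state reached once `000` has occurred; every other state accepts. q0 means no part of `000` is currently matched.
4 states suffice.
        0   1  
>* q0   q1  q0 
 * q1   q2  q0 
 * q2   q3  q0 
   q3   q3  q3 
(> = start, * = accepting)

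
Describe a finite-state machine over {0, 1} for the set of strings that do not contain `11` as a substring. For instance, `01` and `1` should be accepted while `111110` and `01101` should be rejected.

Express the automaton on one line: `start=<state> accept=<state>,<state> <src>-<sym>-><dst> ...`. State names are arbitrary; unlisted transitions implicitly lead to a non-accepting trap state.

This is the complement of 'contains `11`'. Use the same substring-matching states — q0 through q2 holding how much of `11` has just been matched — but flip the accepting set: everything except the trap q2 accepts.
        0   1  
>* q0   q0  q1 
 * q1   q0  q2 
   q2   q2  q2 
(> = start, * = accepting)

start=q0 accept=q0,q1 q0-0->q0 q0-1->q1 q1-0->q0 q1-1->q2 q2-0->q2 q2-1->q2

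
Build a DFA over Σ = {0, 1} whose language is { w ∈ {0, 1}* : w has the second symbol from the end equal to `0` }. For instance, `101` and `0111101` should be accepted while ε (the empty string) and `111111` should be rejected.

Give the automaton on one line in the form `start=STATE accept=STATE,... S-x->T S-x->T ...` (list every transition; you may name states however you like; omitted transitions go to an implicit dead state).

A DFA must remember the last 2 symbols (since which symbol is second-to-last isn't known until the input ends). Use one state per possible window of the last ≤2 symbols; accept from those whose window starts with `0`.
        0   1  
>  q0   q1  q2 
   q1   q3  q4 
   q2   q5  q6 
 * q3   q3  q4 
 * q4   q5  q6 
   q5   q3  q4 
   q6   q5  q6 
(> = start, * = accepting)

start=q0 accept=q3,q4 q0-0->q1 q0-1->q2 q1-0->q3 q1-1->q4 q2-0->q5 q2-1->q6 q3-0->q3 q3-1->q4 q4-0->q5 q4-1->q6 q5-0->q3 q5-1->q4 q6-0->q5 q6-1->q6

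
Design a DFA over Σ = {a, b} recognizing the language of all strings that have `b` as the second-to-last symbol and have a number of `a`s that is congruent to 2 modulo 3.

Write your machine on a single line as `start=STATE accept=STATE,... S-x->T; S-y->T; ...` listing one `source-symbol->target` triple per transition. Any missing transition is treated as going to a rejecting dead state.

start=s0; accept=s5,s6; s0-a->s1; s0-b->s0; s1-a->s2; s1-b->s3; s2-a->s0; s2-b->s4; s3-a->s5; s3-b->s3; s4-a->s0; s4-b->s6; s5-a->s0; s5-b->s4; s6-a->s0; s6-b->s6

Build one automaton per condition and run them in lockstep. One (7 states) tracks the last 2 symbols read; the other (3 states) tracks the count of `a`s modulo 3. Each combined state is a pair, one component from each; accept when both components accept. Minimizing collapses redundant product states.
A 7-state machine:
        a   b  
>  s0   s1  s0 
   s1   s2  s3 
   s2   s0  s4 
   s3   s5  s3 
   s4   s0  s6 
 * s5   s0  s4 
 * s6   s0  s6 
(> = start, * = accepting)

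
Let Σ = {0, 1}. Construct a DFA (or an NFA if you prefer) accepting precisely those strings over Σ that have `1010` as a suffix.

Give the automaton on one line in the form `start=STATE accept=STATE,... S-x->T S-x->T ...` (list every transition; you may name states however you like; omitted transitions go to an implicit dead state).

Remember how much of `1010` the current input suffix matches. State q0 means no match yet; q1 means the last symbol is `1`; q2 means the last 2 symbols are `10`; q3 means the last 3 symbols are `101`; q4 means the last 4 symbols are `1010`. Only q4 accepts. On a mismatch, fall back to the longest proper suffix that is still a prefix of `1010`.
With 5 states:
        0   1  
>  q0   q0  q1 
   q1   q2  q1 
   q2   q0  q3 
   q3   q4  q1 
 * q4   q0  q3 
(> = start, * = accepting)

start=q0 accept=q4 q0-0->q0 q0-1->q1 q1-0->q2 q1-1->q1 q2-0->q0 q2-1->q3 q3-0->q4 q3-1->q1 q4-0->q0 q4-1->q3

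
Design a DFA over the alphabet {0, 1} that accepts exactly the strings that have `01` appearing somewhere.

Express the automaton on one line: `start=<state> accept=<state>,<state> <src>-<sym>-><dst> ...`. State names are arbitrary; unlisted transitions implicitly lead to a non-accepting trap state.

start=A accept=C A-0->B A-1->A B-0->B B-1->C C-0->C C-1->C

Track how much of `01` has been matched so far: state A is no progress, C is the absorbing accept state reached once `01` has occurred. Intermediate states record partial matches; on a mismatch, fall back to the longest reusable overlap.
With 3 states:
       0  1 
>  A   B  A 
   B   B  C 
 * C   C  C 
(> = start, * = accepting)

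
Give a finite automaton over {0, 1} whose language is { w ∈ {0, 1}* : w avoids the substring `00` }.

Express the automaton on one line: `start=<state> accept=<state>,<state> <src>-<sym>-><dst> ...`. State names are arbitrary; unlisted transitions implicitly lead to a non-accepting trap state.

This is the complement of 'contains `00`'. Use the same substring-matching states — A through C holding how much of `00` has just been matched — but flip the accepting set: everything except the trap C accepts.
3 states suffice.
       0  1 
>* A   B  A 
 * B   C  A 
   C   C  C 
(> = start, * = accepting)

start=A accept=A,B A-0->B A-1->A B-0->C B-1->A C-0->C C-1->C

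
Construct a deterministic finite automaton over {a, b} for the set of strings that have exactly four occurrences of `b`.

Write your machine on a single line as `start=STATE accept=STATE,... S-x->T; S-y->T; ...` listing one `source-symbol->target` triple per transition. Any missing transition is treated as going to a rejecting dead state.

Only the number of `b`s matters, and only up to 5. Make a chain s0 → s1 → s2 → s3 → s4 → s5 advanced by each `b` (with s5 absorbing); every other symbol self-loops. The accepting set is {s4}.
A 6-state machine:
        a   b  
>  s0   s0  s1 
   s1   s1  s2 
   s2   s2  s3 
   s3   s3  s4 
 * s4   s4  s5 
   s5   s5  s5 
(> = start, * = accepting)

start=s0; accept=s4; s0-a->s0; s0-b->s1; s1-a->s1; s1-b->s2; s2-a->s2; s2-b->s3; s3-a->s3; s3-b->s4; s4-a->s4; s4-b->s5; s5-a->s5; s5-b->s5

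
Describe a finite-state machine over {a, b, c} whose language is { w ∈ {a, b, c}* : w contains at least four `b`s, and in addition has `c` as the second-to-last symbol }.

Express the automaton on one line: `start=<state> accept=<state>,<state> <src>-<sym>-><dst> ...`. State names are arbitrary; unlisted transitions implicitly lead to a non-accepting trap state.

start=q0 accept=q7,q8 q0-a->q0 q0-b->q1 q0-c->q0 q1-a->q1 q1-b->q2 q1-c->q1 q2-a->q2 q2-b->q3 q2-c->q2 q3-a->q3 q3-b->q4 q3-c->q5 q4-a->q4 q4-b->q4 q4-c->q6 q5-a->q3 q5-b->q7 q5-c->q5 q6-a->q7 q6-b->q7 q6-c->q8 q7-a->q4 q7-b->q4 q7-c->q6 q8-a->q7 q8-b->q7 q8-c->q8

Build one automaton per condition and run them in lockstep. The first has 6 states tracking the count of `b`s, saturating at 5; the second has 13 states tracking the last 2 symbols read. A product state is a pair (one from each), accepting exactly when both do. Equivalent product states are then merged.
A 9-state machine:
        a   b   c  
>  q0   q0  q1  q0 
   q1   q1  q2  q1 
   q2   q2  q3  q2 
   q3   q3  q4  q5 
   q4   q4  q4  q6 
   q5   q3  q7  q5 
   q6   q7  q7  q8 
 * q7   q4  q4  q6 
 * q8   q7  q7  q8 
(> = start, * = accepting)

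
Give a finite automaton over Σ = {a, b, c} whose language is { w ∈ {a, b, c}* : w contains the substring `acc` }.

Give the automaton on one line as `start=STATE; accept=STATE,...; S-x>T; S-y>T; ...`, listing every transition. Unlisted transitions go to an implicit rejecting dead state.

start=q0; accept=q3; q0-a>q1; q0-b>q0; q0-c>q0; q1-a>q1; q1-b>q0; q1-c>q2; q2-a>q1; q2-b>q0; q2-c>q3; q3-a>q3; q3-b>q3; q3-c>q3

Track how much of `acc` has been matched so far: state q0 is no progress, q3 is the absorbing accept state reached once `acc` has occurred. Intermediate states record partial matches; on a mismatch, fall back to the longest reusable overlap.
4 states suffice.
        a   b   c  
>  q0   q1  q0  q0 
   q1   q1  q0  q2 
   q2   q1  q0  q3 
 * q3   q3  q3  q3 
(> = start, * = accepting)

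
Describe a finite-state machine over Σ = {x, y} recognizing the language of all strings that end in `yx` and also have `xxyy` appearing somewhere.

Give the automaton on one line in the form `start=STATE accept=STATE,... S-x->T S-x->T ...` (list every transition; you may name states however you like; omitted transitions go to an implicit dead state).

start=S0 accept=S5 S0-x->S1 S0-y->S0 S1-x->S2 S1-y->S0 S2-x->S2 S2-y->S3 S3-x->S1 S3-y->S4 S4-x->S5 S4-y->S4 S5-x->S6 S5-y->S4 S6-x->S6 S6-y->S4

Handle the two conditions separately and then intersect. One (3 states) tracks how much of the suffix `yx` has currently been matched; the other (5 states) tracks whether and how much of `xxyy` has been seen. Each combined state is a pair, one component from each; accept when both components accept. After merging equivalent states the machine shrinks.
A 7-state machine:
        x   y  
>  S0   S1  S0 
   S1   S2  S0 
   S2   S2  S3 
   S3   S1  S4 
   S4   S5  S4 
 * S5   S6  S4 
   S6   S6  S4 
(> = start, * = accepting)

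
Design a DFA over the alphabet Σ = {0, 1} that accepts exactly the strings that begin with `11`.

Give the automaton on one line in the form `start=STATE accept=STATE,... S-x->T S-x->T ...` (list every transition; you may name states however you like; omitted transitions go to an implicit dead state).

start=s0 accept=s2 s0-0->s3 s0-1->s1 s1-0->s3 s1-1->s2 s2-0->s2 s2-1->s2 s3-0->s3 s3-1->s3

Check the first 2 symbols one by one: s0 through s1 record how many have matched `11` so far; any wrong symbol goes to the dead state s3. After all 2 match we enter the accepting sink s2.
A 4-state machine:
        0   1  
>  s0   s3  s1 
   s1   s3  s2 
 * s2   s2  s2 
   s3   s3  s3 
(> = start, * = accepting)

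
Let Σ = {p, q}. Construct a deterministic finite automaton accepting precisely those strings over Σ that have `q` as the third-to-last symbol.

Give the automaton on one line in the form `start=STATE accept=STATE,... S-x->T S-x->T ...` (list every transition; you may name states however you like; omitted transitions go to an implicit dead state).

A DFA must remember the last 3 symbols (since which symbol is third-to-last isn't known until the input ends). Use one state per possible window of the last ≤3 symbols; accept from those whose window starts with `q`.
With 15 states:
       p  q 
>  A   B  C 
   B   D  E 
   C   F  G 
   D   H  I 
   E   J  K 
   F   L  M 
   G   N  O 
   H   H  I 
   I   J  K 
   J   L  M 
   K   N  O 
 * L   H  I 
 * M   J  K 
 * N   L  M 
 * O   N  O 
(> = start, * = accepting)

start=A accept=L,M,N,O A-p->B A-q->C B-p->D B-q->E C-p->F C-q->G D-p->H D-q->I E-p->J E-q->K F-p->L F-q->M G-p->N G-q->O H-p->H H-q->I I-p->J I-q->K J-p->L J-q->M K-p->N K-q->O L-p->H L-q->I M-p->J M-q->K N-p->L N-q->M O-p->N O-q->O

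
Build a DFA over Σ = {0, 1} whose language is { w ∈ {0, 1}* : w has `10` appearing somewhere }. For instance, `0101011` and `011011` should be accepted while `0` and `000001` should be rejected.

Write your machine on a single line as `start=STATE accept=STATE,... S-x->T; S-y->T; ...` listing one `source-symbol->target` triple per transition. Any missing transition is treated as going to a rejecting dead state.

start=q0; accept=q2; q0-0->q0; q0-1->q1; q1-0->q2; q1-1->q1; q2-0->q2; q2-1->q2

States q0..q1 record the length of the longest prefix of `10` that matches the current input suffix. Reaching q2 means `10` has been seen, and we stay there forever. Accept from q2.
A 3-state machine:
        0   1  
>  q0   q0  q1 
   q1   q2  q1 
 * q2   q2  q2 
(> = start, * = accepting)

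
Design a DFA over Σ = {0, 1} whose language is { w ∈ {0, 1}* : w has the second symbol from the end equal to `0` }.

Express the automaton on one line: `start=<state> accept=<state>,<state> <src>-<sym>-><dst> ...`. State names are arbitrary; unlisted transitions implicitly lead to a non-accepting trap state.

Because acceptance depends on a position counted from the end, the machine has to buffer the most recent 2 symbols. Make each state the string of the last up-to-2 symbols read; on input `x` shift the window left and append `x`. Accept when the buffered window has length 2 and begins with `0`.
With 7 states:
       0  1 
>  A   B  C 
   B   D  E 
   C   F  G 
 * D   D  E 
 * E   F  G 
   F   D  E 
   G   F  G 
(> = start, * = accepting)

start=A accept=D,E A-0->B A-1->C B-0->D B-1->E C-0->F C-1->G D-0->D D-1->E E-0->F E-1->G F-0->D F-1->E G-0->F G-1->G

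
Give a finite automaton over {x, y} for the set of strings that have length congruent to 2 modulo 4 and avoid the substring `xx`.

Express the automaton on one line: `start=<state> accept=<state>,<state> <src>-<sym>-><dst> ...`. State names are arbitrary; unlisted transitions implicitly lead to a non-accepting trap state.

Build one automaton per condition and run them in lockstep. One (4 states) tracks the input length modulo 4; the other (3 states) tracks partial matches of the forbidden pattern `xx`. Each combined state is a pair, one component from each; accept when both components accept. Minimizing collapses redundant product states.
        x   y  
>  q0   q1  q2 
   q1   q3  q4 
   q2   q5  q4 
   q3   q3  q3 
 * q4   q6  q7 
 * q5   q3  q7 
   q6   q3  q0 
   q7   q8  q0 
   q8   q3  q2 
(> = start, * = accepting)

start=q0 accept=q4,q5 q0-x->q1 q0-y->q2 q1-x->q3 q1-y->q4 q2-x->q5 q2-y->q4 q3-x->q3 q3-y->q3 q4-x->q6 q4-y->q7 q5-x->q3 q5-y->q7 q6-x->q3 q6-y->q0 q7-x->q8 q7-y->q0 q8-x->q3 q8-y->q2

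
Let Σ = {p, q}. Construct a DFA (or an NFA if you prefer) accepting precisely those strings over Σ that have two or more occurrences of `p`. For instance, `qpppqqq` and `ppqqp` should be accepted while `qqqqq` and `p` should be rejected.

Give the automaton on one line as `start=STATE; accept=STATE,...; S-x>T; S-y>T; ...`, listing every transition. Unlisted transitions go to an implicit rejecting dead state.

start=S0; accept=S2,S3; S0-p>S1; S0-q>S0; S1-p>S2; S1-q>S1; S2-p>S3; S2-q>S2; S3-p>S3; S3-q>S3

Count `p`s, saturating at 3: states S0 through S2 mean 0 through 2 `p`s seen; S3 means more than 2. Each `p` increments (capped at S3); other symbols loop. Accept from {S2, S3}.
        p   q  
>  S0   S1  S0 
   S1   S2  S1 
 * S2   S3  S2 
 * S3   S3  S3 
(> = start, * = accepting)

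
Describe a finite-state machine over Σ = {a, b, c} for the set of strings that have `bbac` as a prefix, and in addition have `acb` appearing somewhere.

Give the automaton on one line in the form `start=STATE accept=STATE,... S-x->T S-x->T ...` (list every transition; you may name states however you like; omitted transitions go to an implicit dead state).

Handle the two conditions separately and then intersect. The first has 6 states tracking whether the input so far still matches the prefix `bbac`; the second has 4 states tracking whether and how much of `acb` has been seen. A product state is a pair (one from each), accepting exactly when both do.
12 states suffice.
          a    b    c  
>  q0     q1   q2   q3 
   q1     q1   q3   q4 
   q2     q1   q5   q3 
   q3     q1   q3   q3 
   q4     q1   q6   q3 
   q5     q7   q3   q3 
   q6     q6   q6   q6 
   q7     q1   q3   q8 
   q8     q9  q10  q11 
   q9     q9  q11   q8 
 * q10   q10  q10  q10 
   q11    q9  q11  q11 
(> = start, * = accepting)

start=q0 accept=q10 q0-a->q1 q0-b->q2 q0-c->q3 q1-a->q1 q1-b->q3 q1-c->q4 q2-a->q1 q2-b->q5 q2-c->q3 q3-a->q1 q3-b->q3 q3-c->q3 q4-a->q1 q4-b->q6 q4-c->q3 q5-a->q7 q5-b->q3 q5-c->q3 q6-a->q6 q6-b->q6 q6-c->q6 q7-a->q1 q7-b->q3 q7-c->q8 q8-a->q9 q8-b->q10 q8-c->q11 q9-a->q9 q9-b->q11 q9-c->q8 q10-a->q10 q10-b->q10 q10-c->q10 q11-a->q9 q11-b->q11 q11-c->q11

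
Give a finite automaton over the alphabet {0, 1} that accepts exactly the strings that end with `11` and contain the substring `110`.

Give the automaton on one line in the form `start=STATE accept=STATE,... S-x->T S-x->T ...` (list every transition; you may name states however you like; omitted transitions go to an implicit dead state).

Handle the two conditions separately and then intersect. One (3 states) tracks how much of the suffix `11` has currently been matched; the other (4 states) tracks whether and how much of `110` has been seen. Each combined state is a pair, one component from each; accept when both components accept.
A 6-state machine:
        0   1  
>  S0   S0  S1 
   S1   S0  S2 
   S2   S3  S2 
   S3   S3  S4 
   S4   S3  S5 
 * S5   S3  S5 
(> = start, * = accepting)

start=S0 accept=S5 S0-0->S0 S0-1->S1 S1-0->S0 S1-1->S2 S2-0->S3 S2-1->S2 S3-0->S3 S3-1->S4 S4-0->S3 S4-1->S5 S5-0->S3 S5-1->S5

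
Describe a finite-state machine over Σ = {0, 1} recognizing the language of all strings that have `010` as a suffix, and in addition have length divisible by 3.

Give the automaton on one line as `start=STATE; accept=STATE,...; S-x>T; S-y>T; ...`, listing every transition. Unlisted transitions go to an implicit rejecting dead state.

start=s0; accept=s5; s0-0>s1; s0-1>s2; s1-0>s3; s1-1>s4; s2-0>s3; s2-1>s3; s3-0>s0; s3-1>s0; s4-0>s5; s4-1>s0; s5-0>s1; s5-1>s2

Handle the two conditions separately and then intersect. One (4 states) tracks how much of the suffix `010` has currently been matched; the other (3 states) tracks the input length modulo 3. Each combined state is a pair, one component from each; accept when both components accept. Minimizing collapses redundant product states.
A 6-state machine:
        0   1  
>  s0   s1  s2 
   s1   s3  s4 
   s2   s3  s3 
   s3   s0  s0 
   s4   s5  s0 
 * s5   s1  s2 
(> = start, * = accepting)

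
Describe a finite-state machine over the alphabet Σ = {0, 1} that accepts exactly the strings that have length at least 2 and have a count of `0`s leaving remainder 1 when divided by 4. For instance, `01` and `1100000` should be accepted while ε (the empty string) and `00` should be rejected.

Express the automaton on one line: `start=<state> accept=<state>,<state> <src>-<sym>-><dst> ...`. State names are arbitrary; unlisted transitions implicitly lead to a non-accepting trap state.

Run two small machines in parallel and take their product. One (4 states) tracks the input length, saturating at 3; the other (4 states) tracks the count of `0`s modulo 4. Each combined state is a pair, one component from each; accept when both components accept. Equivalent product states are then merged.
A 6-state machine:
       0  1 
>  A   B  C 
   B   D  E 
   C   E  C 
   D   F  D 
 * E   D  E 
   F   C  F 
(> = start, * = accepting)

start=A accept=E A-0->B A-1->C B-0->D B-1->E C-0->E C-1->C D-0->F D-1->D E-0->D E-1->E F-0->C F-1->F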